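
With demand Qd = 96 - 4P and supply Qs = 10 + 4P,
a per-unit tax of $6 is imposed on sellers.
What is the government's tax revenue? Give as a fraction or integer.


With tax on sellers, new supply: Qs' = 10 + 4(P - 6)
= 4P - 14
New equilibrium quantity:
Q_new = 41
Tax revenue = tax * Q_new = 6 * 41 = 246

246


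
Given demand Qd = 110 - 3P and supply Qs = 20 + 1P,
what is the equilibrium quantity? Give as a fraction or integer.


First find equilibrium price:
110 - 3P = 20 + 1P
P* = 90/4 = 45/2
Then substitute into demand:
Q* = 110 - 3 * 45/2 = 85/2

85/2


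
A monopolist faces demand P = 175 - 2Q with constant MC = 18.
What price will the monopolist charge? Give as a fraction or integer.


MR = 175 - 4Q
Set MR = MC: 175 - 4Q = 18
Q* = 157/4
Substitute into demand:
P* = 175 - 2*157/4 = 193/2

193/2


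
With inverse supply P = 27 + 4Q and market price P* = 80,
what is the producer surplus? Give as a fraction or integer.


Minimum supply price (at Q=0): P_min = 27
Quantity supplied at P* = 80:
Q* = (80 - 27)/4 = 53/4
PS = (1/2) * Q* * (P* - P_min)
PS = (1/2) * 53/4 * (80 - 27)
PS = (1/2) * 53/4 * 53 = 2809/8

2809/8


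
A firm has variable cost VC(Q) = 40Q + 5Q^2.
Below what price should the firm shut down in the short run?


AVC(Q) = VC(Q)/Q = 40 + 5Q
AVC is increasing in Q, so minimum AVC is at Q -> 0+.
Min AVC = 40
The firm should shut down if P < 40.

40


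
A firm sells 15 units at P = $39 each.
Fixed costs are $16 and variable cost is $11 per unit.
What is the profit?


Total Revenue = P * Q = 39 * 15 = $585
Total Cost = FC + VC*Q = 16 + 11*15 = $181
Profit = TR - TC = 585 - 181 = $404

$404


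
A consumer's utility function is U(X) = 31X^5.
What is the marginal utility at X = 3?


MU = dU/dX = 31*5*X^(5-1)
MU = 155*X^4
At X = 3:
MU = 155 * 3^4
MU = 155 * 81 = 12555

12555


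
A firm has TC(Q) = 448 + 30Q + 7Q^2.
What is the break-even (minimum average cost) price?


AC(Q) = 448/Q + 30 + 7Q
To minimize: dAC/dQ = -448/Q^2 + 7 = 0
Q^2 = 448/7 = 64
Q* = 8
Min AC = 448/8 + 30 + 7*8
Min AC = 56 + 30 + 56 = 142

142


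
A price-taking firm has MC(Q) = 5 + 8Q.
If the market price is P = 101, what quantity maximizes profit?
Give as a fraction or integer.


In perfect competition, profit is maximized where P = MC.
101 = 5 + 8Q
96 = 8Q
Q* = 96/8 = 12

12


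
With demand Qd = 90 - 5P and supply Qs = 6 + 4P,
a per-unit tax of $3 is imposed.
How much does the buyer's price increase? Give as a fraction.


With a per-unit tax, the buyer's price increase depends on relative slopes.
Supply slope: d = 4, Demand slope: b = 5
Buyer's price increase = d * tax / (b + d)
= 4 * 3 / (5 + 4)
= 12 / 9 = 4/3

4/3


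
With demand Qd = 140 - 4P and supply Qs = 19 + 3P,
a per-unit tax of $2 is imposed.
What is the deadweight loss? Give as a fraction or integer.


Pre-tax equilibrium quantity: Q* = 496/7
Post-tax equilibrium quantity: Q_tax = 472/7
Reduction in quantity: Q* - Q_tax = 24/7
DWL = (1/2) * tax * (Q* - Q_tax)
DWL = (1/2) * 2 * 24/7 = 24/7

24/7


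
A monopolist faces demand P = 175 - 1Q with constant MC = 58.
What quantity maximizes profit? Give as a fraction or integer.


TR = P*Q = (175 - 1Q)Q = 175Q - 1Q^2
MR = dTR/dQ = 175 - 2Q
Set MR = MC:
175 - 2Q = 58
117 = 2Q
Q* = 117/2 = 117/2

117/2


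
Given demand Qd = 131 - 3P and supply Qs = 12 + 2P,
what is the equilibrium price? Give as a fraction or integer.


At equilibrium, Qd = Qs.
131 - 3P = 12 + 2P
131 - 12 = 3P + 2P
119 = 5P
P* = 119/5 = 119/5

119/5


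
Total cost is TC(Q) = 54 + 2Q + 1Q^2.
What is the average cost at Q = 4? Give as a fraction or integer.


TC(4) = 54 + 2*4 + 1*4^2
TC(4) = 54 + 8 + 16 = 78
AC = TC/Q = 78/4 = 39/2

39/2


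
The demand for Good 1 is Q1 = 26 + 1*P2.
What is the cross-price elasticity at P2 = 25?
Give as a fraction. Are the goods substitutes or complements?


dQ1/dP2 = 1
At P2 = 25: Q1 = 26 + 1*25 = 51
Exy = (dQ1/dP2)(P2/Q1) = 1 * 25 / 51 = 25/51
Since Exy > 0, the goods are substitutes.

25/51 (substitutes)


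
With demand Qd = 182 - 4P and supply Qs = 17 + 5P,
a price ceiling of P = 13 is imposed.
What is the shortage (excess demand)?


At P = 13:
Qd = 182 - 4*13 = 130
Qs = 17 + 5*13 = 82
Shortage = Qd - Qs = 130 - 82 = 48

48


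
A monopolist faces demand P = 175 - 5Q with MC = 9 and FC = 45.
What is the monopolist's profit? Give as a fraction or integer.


MR = MC: 175 - 10Q = 9
Q* = 83/5
P* = 175 - 5*83/5 = 92
Profit = (P* - MC)*Q* - FC
= (92 - 9)*83/5 - 45
= 83*83/5 - 45
= 6889/5 - 45 = 6664/5

6664/5


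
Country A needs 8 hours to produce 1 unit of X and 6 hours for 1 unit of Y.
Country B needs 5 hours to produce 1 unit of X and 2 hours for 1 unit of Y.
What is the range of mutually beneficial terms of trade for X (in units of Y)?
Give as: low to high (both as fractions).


Opportunity cost of X for Country A = hours_X / hours_Y = 8/6 = 4/3 units of Y
Opportunity cost of X for Country B = hours_X / hours_Y = 5/2 = 5/2 units of Y
Terms of trade must be between the two opportunity costs.
Range: 4/3 to 5/2

4/3 to 5/2


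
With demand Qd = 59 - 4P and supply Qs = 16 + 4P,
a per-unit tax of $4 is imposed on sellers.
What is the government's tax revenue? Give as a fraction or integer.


With tax on sellers, new supply: Qs' = 16 + 4(P - 4)
= 0 + 4P
New equilibrium quantity:
Q_new = 59/2
Tax revenue = tax * Q_new = 4 * 59/2 = 118

118


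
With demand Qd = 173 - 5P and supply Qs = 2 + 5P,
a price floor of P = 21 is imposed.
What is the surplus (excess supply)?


At P = 21:
Qd = 173 - 5*21 = 68
Qs = 2 + 5*21 = 107
Surplus = Qs - Qd = 107 - 68 = 39

39


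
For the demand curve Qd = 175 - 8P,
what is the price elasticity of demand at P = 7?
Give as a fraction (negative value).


dQ/dP = -8
At P = 7: Q = 175 - 8*7 = 119
E = (dQ/dP)(P/Q) = (-8)(7/119) = -8/17

-8/17


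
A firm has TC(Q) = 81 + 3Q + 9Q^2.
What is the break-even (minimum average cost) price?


AC(Q) = 81/Q + 3 + 9Q
To minimize: dAC/dQ = -81/Q^2 + 9 = 0
Q^2 = 81/9 = 9
Q* = 3
Min AC = 81/3 + 3 + 9*3
Min AC = 27 + 3 + 27 = 57

57


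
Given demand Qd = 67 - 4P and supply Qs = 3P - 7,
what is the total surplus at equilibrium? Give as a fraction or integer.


Find equilibrium: 67 - 4P = 3P - 7
67 + 7 = 7P
P* = 74/7 = 74/7
Q* = 3*74/7 - 7 = 173/7
Inverse demand: P = 67/4 - Q/4, so P_max = 67/4
Inverse supply: P = 7/3 + Q/3, so P_min = 7/3
CS = (1/2) * 173/7 * (67/4 - 74/7) = 29929/392
PS = (1/2) * 173/7 * (74/7 - 7/3) = 29929/294
TS = CS + PS = 29929/392 + 29929/294 = 29929/168

29929/168


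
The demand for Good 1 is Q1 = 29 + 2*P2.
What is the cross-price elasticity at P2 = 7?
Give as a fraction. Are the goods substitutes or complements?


dQ1/dP2 = 2
At P2 = 7: Q1 = 29 + 2*7 = 43
Exy = (dQ1/dP2)(P2/Q1) = 2 * 7 / 43 = 14/43
Since Exy > 0, the goods are substitutes.

14/43 (substitutes)


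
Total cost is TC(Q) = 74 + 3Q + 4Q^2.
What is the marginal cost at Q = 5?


MC = dTC/dQ = 3 + 2*4*Q
At Q = 5:
MC = 3 + 8*5
MC = 3 + 40 = 43

43


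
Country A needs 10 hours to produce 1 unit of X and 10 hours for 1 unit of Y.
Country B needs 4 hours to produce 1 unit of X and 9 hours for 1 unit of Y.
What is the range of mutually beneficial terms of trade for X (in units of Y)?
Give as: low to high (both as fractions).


Opportunity cost of X for Country A = hours_X / hours_Y = 10/10 = 1 units of Y
Opportunity cost of X for Country B = hours_X / hours_Y = 4/9 = 4/9 units of Y
Terms of trade must be between the two opportunity costs.
Range: 4/9 to 1

4/9 to 1


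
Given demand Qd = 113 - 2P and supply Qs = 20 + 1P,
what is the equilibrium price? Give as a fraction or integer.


At equilibrium, Qd = Qs.
113 - 2P = 20 + 1P
113 - 20 = 2P + 1P
93 = 3P
P* = 93/3 = 31

31


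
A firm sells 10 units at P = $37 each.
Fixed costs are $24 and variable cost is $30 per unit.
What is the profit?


Total Revenue = P * Q = 37 * 10 = $370
Total Cost = FC + VC*Q = 24 + 30*10 = $324
Profit = TR - TC = 370 - 324 = $46

$46


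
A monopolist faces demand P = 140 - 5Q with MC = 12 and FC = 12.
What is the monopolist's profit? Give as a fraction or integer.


MR = MC: 140 - 10Q = 12
Q* = 64/5
P* = 140 - 5*64/5 = 76
Profit = (P* - MC)*Q* - FC
= (76 - 12)*64/5 - 12
= 64*64/5 - 12
= 4096/5 - 12 = 4036/5

4036/5


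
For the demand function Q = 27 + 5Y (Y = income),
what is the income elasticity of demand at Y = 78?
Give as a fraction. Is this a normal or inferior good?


dQ/dY = 5
At Y = 78: Q = 27 + 5*78 = 417
Ey = (dQ/dY)(Y/Q) = 5 * 78 / 417 = 130/139
Since Ey > 0, this is a normal good.

130/139 (normal good)


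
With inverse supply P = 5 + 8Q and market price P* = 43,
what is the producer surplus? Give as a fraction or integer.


Minimum supply price (at Q=0): P_min = 5
Quantity supplied at P* = 43:
Q* = (43 - 5)/8 = 19/4
PS = (1/2) * Q* * (P* - P_min)
PS = (1/2) * 19/4 * (43 - 5)
PS = (1/2) * 19/4 * 38 = 361/4

361/4


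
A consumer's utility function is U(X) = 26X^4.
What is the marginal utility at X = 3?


MU = dU/dX = 26*4*X^(4-1)
MU = 104*X^3
At X = 3:
MU = 104 * 3^3
MU = 104 * 27 = 2808

2808


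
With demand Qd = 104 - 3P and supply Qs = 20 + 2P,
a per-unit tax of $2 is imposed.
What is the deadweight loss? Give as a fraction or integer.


Pre-tax equilibrium quantity: Q* = 268/5
Post-tax equilibrium quantity: Q_tax = 256/5
Reduction in quantity: Q* - Q_tax = 12/5
DWL = (1/2) * tax * (Q* - Q_tax)
DWL = (1/2) * 2 * 12/5 = 12/5

12/5


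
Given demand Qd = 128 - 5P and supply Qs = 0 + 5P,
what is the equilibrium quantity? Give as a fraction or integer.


First find equilibrium price:
128 - 5P = 0 + 5P
P* = 128/10 = 64/5
Then substitute into demand:
Q* = 128 - 5 * 64/5 = 64

64


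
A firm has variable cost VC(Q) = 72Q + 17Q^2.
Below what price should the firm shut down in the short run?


AVC(Q) = VC(Q)/Q = 72 + 17Q
AVC is increasing in Q, so minimum AVC is at Q -> 0+.
Min AVC = 72
The firm should shut down if P < 72.

72


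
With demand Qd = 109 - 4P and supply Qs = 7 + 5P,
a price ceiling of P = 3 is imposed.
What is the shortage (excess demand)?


At P = 3:
Qd = 109 - 4*3 = 97
Qs = 7 + 5*3 = 22
Shortage = Qd - Qs = 97 - 22 = 75

75


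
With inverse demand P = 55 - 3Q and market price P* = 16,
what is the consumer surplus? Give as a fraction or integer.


Maximum willingness to pay (at Q=0): P_max = 55
Quantity demanded at P* = 16:
Q* = (55 - 16)/3 = 13
CS = (1/2) * Q* * (P_max - P*)
CS = (1/2) * 13 * (55 - 16)
CS = (1/2) * 13 * 39 = 507/2

507/2


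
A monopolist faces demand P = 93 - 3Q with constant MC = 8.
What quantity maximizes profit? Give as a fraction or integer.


TR = P*Q = (93 - 3Q)Q = 93Q - 3Q^2
MR = dTR/dQ = 93 - 6Q
Set MR = MC:
93 - 6Q = 8
85 = 6Q
Q* = 85/6 = 85/6

85/6


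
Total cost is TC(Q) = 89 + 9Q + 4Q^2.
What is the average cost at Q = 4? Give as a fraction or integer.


TC(4) = 89 + 9*4 + 4*4^2
TC(4) = 89 + 36 + 64 = 189
AC = TC/Q = 189/4 = 189/4

189/4


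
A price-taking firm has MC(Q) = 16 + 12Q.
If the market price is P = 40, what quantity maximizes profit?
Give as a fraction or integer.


In perfect competition, profit is maximized where P = MC.
40 = 16 + 12Q
24 = 12Q
Q* = 24/12 = 2

2


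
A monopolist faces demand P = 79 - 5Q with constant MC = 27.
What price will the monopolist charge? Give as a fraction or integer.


MR = 79 - 10Q
Set MR = MC: 79 - 10Q = 27
Q* = 26/5
Substitute into demand:
P* = 79 - 5*26/5 = 53

53


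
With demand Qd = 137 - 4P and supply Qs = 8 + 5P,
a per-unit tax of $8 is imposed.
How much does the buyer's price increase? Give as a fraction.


With a per-unit tax, the buyer's price increase depends on relative slopes.
Supply slope: d = 5, Demand slope: b = 4
Buyer's price increase = d * tax / (b + d)
= 5 * 8 / (4 + 5)
= 40 / 9 = 40/9

40/9


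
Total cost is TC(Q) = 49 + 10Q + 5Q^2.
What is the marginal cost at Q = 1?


MC = dTC/dQ = 10 + 2*5*Q
At Q = 1:
MC = 10 + 10*1
MC = 10 + 10 = 20

20


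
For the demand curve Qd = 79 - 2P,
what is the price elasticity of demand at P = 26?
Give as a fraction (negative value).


dQ/dP = -2
At P = 26: Q = 79 - 2*26 = 27
E = (dQ/dP)(P/Q) = (-2)(26/27) = -52/27

-52/27


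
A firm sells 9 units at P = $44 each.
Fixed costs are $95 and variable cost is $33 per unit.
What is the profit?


Total Revenue = P * Q = 44 * 9 = $396
Total Cost = FC + VC*Q = 95 + 33*9 = $392
Profit = TR - TC = 396 - 392 = $4

$4


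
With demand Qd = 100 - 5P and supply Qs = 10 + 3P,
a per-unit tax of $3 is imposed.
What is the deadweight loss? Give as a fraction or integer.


Pre-tax equilibrium quantity: Q* = 175/4
Post-tax equilibrium quantity: Q_tax = 305/8
Reduction in quantity: Q* - Q_tax = 45/8
DWL = (1/2) * tax * (Q* - Q_tax)
DWL = (1/2) * 3 * 45/8 = 135/16

135/16


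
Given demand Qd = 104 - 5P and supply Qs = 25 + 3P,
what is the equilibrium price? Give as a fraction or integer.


At equilibrium, Qd = Qs.
104 - 5P = 25 + 3P
104 - 25 = 5P + 3P
79 = 8P
P* = 79/8 = 79/8

79/8


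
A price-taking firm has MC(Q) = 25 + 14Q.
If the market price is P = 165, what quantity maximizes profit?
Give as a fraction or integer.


In perfect competition, profit is maximized where P = MC.
165 = 25 + 14Q
140 = 14Q
Q* = 140/14 = 10

10


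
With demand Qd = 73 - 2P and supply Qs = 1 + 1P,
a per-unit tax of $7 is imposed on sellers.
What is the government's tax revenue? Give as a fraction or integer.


With tax on sellers, new supply: Qs' = 1 + 1(P - 7)
= 1P - 6
New equilibrium quantity:
Q_new = 61/3
Tax revenue = tax * Q_new = 7 * 61/3 = 427/3

427/3


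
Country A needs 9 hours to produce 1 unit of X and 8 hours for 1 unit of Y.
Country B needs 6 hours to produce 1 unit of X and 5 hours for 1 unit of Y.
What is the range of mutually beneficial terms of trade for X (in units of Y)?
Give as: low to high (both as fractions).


Opportunity cost of X for Country A = hours_X / hours_Y = 9/8 = 9/8 units of Y
Opportunity cost of X for Country B = hours_X / hours_Y = 6/5 = 6/5 units of Y
Terms of trade must be between the two opportunity costs.
Range: 9/8 to 6/5

9/8 to 6/5


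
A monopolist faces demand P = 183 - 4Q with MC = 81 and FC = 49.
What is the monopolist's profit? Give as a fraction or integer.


MR = MC: 183 - 8Q = 81
Q* = 51/4
P* = 183 - 4*51/4 = 132
Profit = (P* - MC)*Q* - FC
= (132 - 81)*51/4 - 49
= 51*51/4 - 49
= 2601/4 - 49 = 2405/4

2405/4


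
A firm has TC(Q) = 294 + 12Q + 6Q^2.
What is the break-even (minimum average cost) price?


AC(Q) = 294/Q + 12 + 6Q
To minimize: dAC/dQ = -294/Q^2 + 6 = 0
Q^2 = 294/6 = 49
Q* = 7
Min AC = 294/7 + 12 + 6*7
Min AC = 42 + 12 + 42 = 96

96


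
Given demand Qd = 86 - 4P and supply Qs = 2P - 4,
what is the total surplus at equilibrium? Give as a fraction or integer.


Find equilibrium: 86 - 4P = 2P - 4
86 + 4 = 6P
P* = 90/6 = 15
Q* = 2*15 - 4 = 26
Inverse demand: P = 43/2 - Q/4, so P_max = 43/2
Inverse supply: P = 2 + Q/2, so P_min = 2
CS = (1/2) * 26 * (43/2 - 15) = 169/2
PS = (1/2) * 26 * (15 - 2) = 169
TS = CS + PS = 169/2 + 169 = 507/2

507/2


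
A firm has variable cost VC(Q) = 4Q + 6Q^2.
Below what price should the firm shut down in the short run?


AVC(Q) = VC(Q)/Q = 4 + 6Q
AVC is increasing in Q, so minimum AVC is at Q -> 0+.
Min AVC = 4
The firm should shut down if P < 4.

4


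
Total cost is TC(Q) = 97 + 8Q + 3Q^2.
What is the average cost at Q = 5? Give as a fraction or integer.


TC(5) = 97 + 8*5 + 3*5^2
TC(5) = 97 + 40 + 75 = 212
AC = TC/Q = 212/5 = 212/5

212/5


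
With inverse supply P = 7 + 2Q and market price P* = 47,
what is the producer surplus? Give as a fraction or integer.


Minimum supply price (at Q=0): P_min = 7
Quantity supplied at P* = 47:
Q* = (47 - 7)/2 = 20
PS = (1/2) * Q* * (P* - P_min)
PS = (1/2) * 20 * (47 - 7)
PS = (1/2) * 20 * 40 = 400

400


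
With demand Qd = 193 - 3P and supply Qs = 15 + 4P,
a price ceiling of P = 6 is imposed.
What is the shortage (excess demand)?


At P = 6:
Qd = 193 - 3*6 = 175
Qs = 15 + 4*6 = 39
Shortage = Qd - Qs = 175 - 39 = 136

136


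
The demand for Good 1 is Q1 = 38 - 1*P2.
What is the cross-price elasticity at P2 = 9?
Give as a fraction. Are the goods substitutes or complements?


dQ1/dP2 = -1
At P2 = 9: Q1 = 38 - 1*9 = 29
Exy = (dQ1/dP2)(P2/Q1) = -1 * 9 / 29 = -9/29
Since Exy < 0, the goods are complements.

-9/29 (complements)


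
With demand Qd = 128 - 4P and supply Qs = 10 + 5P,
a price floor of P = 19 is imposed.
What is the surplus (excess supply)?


At P = 19:
Qd = 128 - 4*19 = 52
Qs = 10 + 5*19 = 105
Surplus = Qs - Qd = 105 - 52 = 53

53


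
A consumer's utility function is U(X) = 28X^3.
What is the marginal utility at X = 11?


MU = dU/dX = 28*3*X^(3-1)
MU = 84*X^2
At X = 11:
MU = 84 * 11^2
MU = 84 * 121 = 10164

10164


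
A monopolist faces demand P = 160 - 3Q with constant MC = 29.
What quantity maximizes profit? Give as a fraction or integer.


TR = P*Q = (160 - 3Q)Q = 160Q - 3Q^2
MR = dTR/dQ = 160 - 6Q
Set MR = MC:
160 - 6Q = 29
131 = 6Q
Q* = 131/6 = 131/6

131/6


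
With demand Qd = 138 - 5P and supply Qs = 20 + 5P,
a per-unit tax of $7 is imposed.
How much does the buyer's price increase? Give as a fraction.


With a per-unit tax, the buyer's price increase depends on relative slopes.
Supply slope: d = 5, Demand slope: b = 5
Buyer's price increase = d * tax / (b + d)
= 5 * 7 / (5 + 5)
= 35 / 10 = 7/2

7/2


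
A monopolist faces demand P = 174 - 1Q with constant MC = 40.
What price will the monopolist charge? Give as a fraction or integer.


MR = 174 - 2Q
Set MR = MC: 174 - 2Q = 40
Q* = 67
Substitute into demand:
P* = 174 - 1*67 = 107

107


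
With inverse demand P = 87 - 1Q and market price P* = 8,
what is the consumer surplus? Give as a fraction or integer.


Maximum willingness to pay (at Q=0): P_max = 87
Quantity demanded at P* = 8:
Q* = (87 - 8)/1 = 79
CS = (1/2) * Q* * (P_max - P*)
CS = (1/2) * 79 * (87 - 8)
CS = (1/2) * 79 * 79 = 6241/2

6241/2


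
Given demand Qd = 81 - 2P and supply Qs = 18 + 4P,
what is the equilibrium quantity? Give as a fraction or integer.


First find equilibrium price:
81 - 2P = 18 + 4P
P* = 63/6 = 21/2
Then substitute into demand:
Q* = 81 - 2 * 21/2 = 60

60


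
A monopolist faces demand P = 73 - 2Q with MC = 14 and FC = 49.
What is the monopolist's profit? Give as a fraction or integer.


MR = MC: 73 - 4Q = 14
Q* = 59/4
P* = 73 - 2*59/4 = 87/2
Profit = (P* - MC)*Q* - FC
= (87/2 - 14)*59/4 - 49
= 59/2*59/4 - 49
= 3481/8 - 49 = 3089/8

3089/8


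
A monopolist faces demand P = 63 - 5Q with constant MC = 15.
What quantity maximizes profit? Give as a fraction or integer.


TR = P*Q = (63 - 5Q)Q = 63Q - 5Q^2
MR = dTR/dQ = 63 - 10Q
Set MR = MC:
63 - 10Q = 15
48 = 10Q
Q* = 48/10 = 24/5

24/5


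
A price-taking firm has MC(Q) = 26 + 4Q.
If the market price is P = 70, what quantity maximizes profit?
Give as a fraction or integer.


In perfect competition, profit is maximized where P = MC.
70 = 26 + 4Q
44 = 4Q
Q* = 44/4 = 11

11


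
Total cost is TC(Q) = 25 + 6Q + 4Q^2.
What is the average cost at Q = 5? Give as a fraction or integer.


TC(5) = 25 + 6*5 + 4*5^2
TC(5) = 25 + 30 + 100 = 155
AC = TC/Q = 155/5 = 31

31


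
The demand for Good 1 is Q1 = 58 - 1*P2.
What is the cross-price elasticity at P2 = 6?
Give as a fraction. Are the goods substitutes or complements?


dQ1/dP2 = -1
At P2 = 6: Q1 = 58 - 1*6 = 52
Exy = (dQ1/dP2)(P2/Q1) = -1 * 6 / 52 = -3/26
Since Exy < 0, the goods are complements.

-3/26 (complements)


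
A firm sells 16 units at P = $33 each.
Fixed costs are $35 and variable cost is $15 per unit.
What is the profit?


Total Revenue = P * Q = 33 * 16 = $528
Total Cost = FC + VC*Q = 35 + 15*16 = $275
Profit = TR - TC = 528 - 275 = $253

$253


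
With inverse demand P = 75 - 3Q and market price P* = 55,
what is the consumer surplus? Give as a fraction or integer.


Maximum willingness to pay (at Q=0): P_max = 75
Quantity demanded at P* = 55:
Q* = (75 - 55)/3 = 20/3
CS = (1/2) * Q* * (P_max - P*)
CS = (1/2) * 20/3 * (75 - 55)
CS = (1/2) * 20/3 * 20 = 200/3

200/3


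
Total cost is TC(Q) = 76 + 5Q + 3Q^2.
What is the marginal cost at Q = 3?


MC = dTC/dQ = 5 + 2*3*Q
At Q = 3:
MC = 5 + 6*3
MC = 5 + 18 = 23

23


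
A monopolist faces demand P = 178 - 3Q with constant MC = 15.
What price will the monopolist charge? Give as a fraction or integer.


MR = 178 - 6Q
Set MR = MC: 178 - 6Q = 15
Q* = 163/6
Substitute into demand:
P* = 178 - 3*163/6 = 193/2

193/2


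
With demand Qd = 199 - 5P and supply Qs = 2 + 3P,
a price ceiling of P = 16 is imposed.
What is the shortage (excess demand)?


At P = 16:
Qd = 199 - 5*16 = 119
Qs = 2 + 3*16 = 50
Shortage = Qd - Qs = 119 - 50 = 69

69


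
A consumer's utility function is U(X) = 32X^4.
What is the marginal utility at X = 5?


MU = dU/dX = 32*4*X^(4-1)
MU = 128*X^3
At X = 5:
MU = 128 * 5^3
MU = 128 * 125 = 16000

16000


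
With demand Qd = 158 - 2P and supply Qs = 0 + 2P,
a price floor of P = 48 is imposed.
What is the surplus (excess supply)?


At P = 48:
Qd = 158 - 2*48 = 62
Qs = 0 + 2*48 = 96
Surplus = Qs - Qd = 96 - 62 = 34

34


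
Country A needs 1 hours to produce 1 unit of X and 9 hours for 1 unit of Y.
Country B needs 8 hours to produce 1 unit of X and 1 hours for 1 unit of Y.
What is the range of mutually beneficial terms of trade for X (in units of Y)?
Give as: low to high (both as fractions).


Opportunity cost of X for Country A = hours_X / hours_Y = 1/9 = 1/9 units of Y
Opportunity cost of X for Country B = hours_X / hours_Y = 8/1 = 8 units of Y
Terms of trade must be between the two opportunity costs.
Range: 1/9 to 8

1/9 to 8


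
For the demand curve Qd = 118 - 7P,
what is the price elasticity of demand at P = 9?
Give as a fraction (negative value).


dQ/dP = -7
At P = 9: Q = 118 - 7*9 = 55
E = (dQ/dP)(P/Q) = (-7)(9/55) = -63/55

-63/55


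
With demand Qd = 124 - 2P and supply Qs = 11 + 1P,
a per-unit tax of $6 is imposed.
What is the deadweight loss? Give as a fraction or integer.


Pre-tax equilibrium quantity: Q* = 146/3
Post-tax equilibrium quantity: Q_tax = 134/3
Reduction in quantity: Q* - Q_tax = 4
DWL = (1/2) * tax * (Q* - Q_tax)
DWL = (1/2) * 6 * 4 = 12

12


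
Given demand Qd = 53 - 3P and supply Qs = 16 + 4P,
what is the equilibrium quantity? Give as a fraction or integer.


First find equilibrium price:
53 - 3P = 16 + 4P
P* = 37/7 = 37/7
Then substitute into demand:
Q* = 53 - 3 * 37/7 = 260/7

260/7


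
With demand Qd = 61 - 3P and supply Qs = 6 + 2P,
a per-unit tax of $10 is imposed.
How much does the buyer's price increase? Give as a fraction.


With a per-unit tax, the buyer's price increase depends on relative slopes.
Supply slope: d = 2, Demand slope: b = 3
Buyer's price increase = d * tax / (b + d)
= 2 * 10 / (3 + 2)
= 20 / 5 = 4

4


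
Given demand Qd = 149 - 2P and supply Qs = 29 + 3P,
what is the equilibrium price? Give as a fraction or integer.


At equilibrium, Qd = Qs.
149 - 2P = 29 + 3P
149 - 29 = 2P + 3P
120 = 5P
P* = 120/5 = 24

24


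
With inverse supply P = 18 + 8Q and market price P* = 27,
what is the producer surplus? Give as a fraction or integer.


Minimum supply price (at Q=0): P_min = 18
Quantity supplied at P* = 27:
Q* = (27 - 18)/8 = 9/8
PS = (1/2) * Q* * (P* - P_min)
PS = (1/2) * 9/8 * (27 - 18)
PS = (1/2) * 9/8 * 9 = 81/16

81/16


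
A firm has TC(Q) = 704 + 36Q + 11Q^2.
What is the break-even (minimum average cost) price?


AC(Q) = 704/Q + 36 + 11Q
To minimize: dAC/dQ = -704/Q^2 + 11 = 0
Q^2 = 704/11 = 64
Q* = 8
Min AC = 704/8 + 36 + 11*8
Min AC = 88 + 36 + 88 = 212

212


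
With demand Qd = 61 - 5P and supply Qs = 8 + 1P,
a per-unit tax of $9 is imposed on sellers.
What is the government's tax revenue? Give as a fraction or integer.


With tax on sellers, new supply: Qs' = 8 + 1(P - 9)
= 1P - 1
New equilibrium quantity:
Q_new = 28/3
Tax revenue = tax * Q_new = 9 * 28/3 = 84

84


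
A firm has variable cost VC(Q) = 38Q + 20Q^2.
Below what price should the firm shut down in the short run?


AVC(Q) = VC(Q)/Q = 38 + 20Q
AVC is increasing in Q, so minimum AVC is at Q -> 0+.
Min AVC = 38
The firm should shut down if P < 38.

38


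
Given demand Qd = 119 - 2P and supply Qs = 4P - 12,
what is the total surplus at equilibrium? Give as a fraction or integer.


Find equilibrium: 119 - 2P = 4P - 12
119 + 12 = 6P
P* = 131/6 = 131/6
Q* = 4*131/6 - 12 = 226/3
Inverse demand: P = 119/2 - Q/2, so P_max = 119/2
Inverse supply: P = 3 + Q/4, so P_min = 3
CS = (1/2) * 226/3 * (119/2 - 131/6) = 12769/9
PS = (1/2) * 226/3 * (131/6 - 3) = 12769/18
TS = CS + PS = 12769/9 + 12769/18 = 12769/6

12769/6


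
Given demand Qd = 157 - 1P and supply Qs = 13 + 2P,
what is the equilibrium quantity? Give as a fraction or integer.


First find equilibrium price:
157 - 1P = 13 + 2P
P* = 144/3 = 48
Then substitute into demand:
Q* = 157 - 1 * 48 = 109

109


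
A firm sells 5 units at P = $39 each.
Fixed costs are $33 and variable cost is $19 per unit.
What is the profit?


Total Revenue = P * Q = 39 * 5 = $195
Total Cost = FC + VC*Q = 33 + 19*5 = $128
Profit = TR - TC = 195 - 128 = $67

$67


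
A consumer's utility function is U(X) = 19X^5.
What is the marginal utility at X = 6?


MU = dU/dX = 19*5*X^(5-1)
MU = 95*X^4
At X = 6:
MU = 95 * 6^4
MU = 95 * 1296 = 123120

123120


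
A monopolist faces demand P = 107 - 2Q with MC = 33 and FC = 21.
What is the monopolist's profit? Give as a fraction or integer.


MR = MC: 107 - 4Q = 33
Q* = 37/2
P* = 107 - 2*37/2 = 70
Profit = (P* - MC)*Q* - FC
= (70 - 33)*37/2 - 21
= 37*37/2 - 21
= 1369/2 - 21 = 1327/2

1327/2


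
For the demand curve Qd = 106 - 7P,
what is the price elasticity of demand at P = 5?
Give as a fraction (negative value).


dQ/dP = -7
At P = 5: Q = 106 - 7*5 = 71
E = (dQ/dP)(P/Q) = (-7)(5/71) = -35/71

-35/71


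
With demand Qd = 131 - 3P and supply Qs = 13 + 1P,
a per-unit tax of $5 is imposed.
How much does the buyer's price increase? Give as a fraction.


With a per-unit tax, the buyer's price increase depends on relative slopes.
Supply slope: d = 1, Demand slope: b = 3
Buyer's price increase = d * tax / (b + d)
= 1 * 5 / (3 + 1)
= 5 / 4 = 5/4

5/4


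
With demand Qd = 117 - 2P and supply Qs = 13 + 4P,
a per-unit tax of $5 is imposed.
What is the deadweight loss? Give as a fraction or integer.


Pre-tax equilibrium quantity: Q* = 247/3
Post-tax equilibrium quantity: Q_tax = 227/3
Reduction in quantity: Q* - Q_tax = 20/3
DWL = (1/2) * tax * (Q* - Q_tax)
DWL = (1/2) * 5 * 20/3 = 50/3

50/3


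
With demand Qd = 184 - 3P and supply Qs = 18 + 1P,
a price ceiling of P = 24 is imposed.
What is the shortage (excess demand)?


At P = 24:
Qd = 184 - 3*24 = 112
Qs = 18 + 1*24 = 42
Shortage = Qd - Qs = 112 - 42 = 70

70


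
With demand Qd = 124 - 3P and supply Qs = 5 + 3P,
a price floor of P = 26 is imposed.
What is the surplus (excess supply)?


At P = 26:
Qd = 124 - 3*26 = 46
Qs = 5 + 3*26 = 83
Surplus = Qs - Qd = 83 - 46 = 37

37


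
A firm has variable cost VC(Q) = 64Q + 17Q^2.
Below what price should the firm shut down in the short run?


AVC(Q) = VC(Q)/Q = 64 + 17Q
AVC is increasing in Q, so minimum AVC is at Q -> 0+.
Min AVC = 64
The firm should shut down if P < 64.

64


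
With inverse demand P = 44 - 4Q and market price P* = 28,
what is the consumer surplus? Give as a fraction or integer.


Maximum willingness to pay (at Q=0): P_max = 44
Quantity demanded at P* = 28:
Q* = (44 - 28)/4 = 4
CS = (1/2) * Q* * (P_max - P*)
CS = (1/2) * 4 * (44 - 28)
CS = (1/2) * 4 * 16 = 32

32


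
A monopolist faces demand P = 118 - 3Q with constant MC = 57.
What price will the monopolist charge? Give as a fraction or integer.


MR = 118 - 6Q
Set MR = MC: 118 - 6Q = 57
Q* = 61/6
Substitute into demand:
P* = 118 - 3*61/6 = 175/2

175/2


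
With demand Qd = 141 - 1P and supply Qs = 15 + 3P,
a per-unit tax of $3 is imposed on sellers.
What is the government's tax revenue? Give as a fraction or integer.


With tax on sellers, new supply: Qs' = 15 + 3(P - 3)
= 6 + 3P
New equilibrium quantity:
Q_new = 429/4
Tax revenue = tax * Q_new = 3 * 429/4 = 1287/4

1287/4


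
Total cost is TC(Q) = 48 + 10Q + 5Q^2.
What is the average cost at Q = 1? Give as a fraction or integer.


TC(1) = 48 + 10*1 + 5*1^2
TC(1) = 48 + 10 + 5 = 63
AC = TC/Q = 63/1 = 63

63


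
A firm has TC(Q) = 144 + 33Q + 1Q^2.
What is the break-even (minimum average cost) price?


AC(Q) = 144/Q + 33 + 1Q
To minimize: dAC/dQ = -144/Q^2 + 1 = 0
Q^2 = 144/1 = 144
Q* = 12
Min AC = 144/12 + 33 + 1*12
Min AC = 12 + 33 + 12 = 57

57


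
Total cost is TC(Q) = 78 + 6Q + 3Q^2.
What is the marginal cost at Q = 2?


MC = dTC/dQ = 6 + 2*3*Q
At Q = 2:
MC = 6 + 6*2
MC = 6 + 12 = 18

18


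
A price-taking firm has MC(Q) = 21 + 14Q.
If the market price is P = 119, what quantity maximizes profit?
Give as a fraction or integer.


In perfect competition, profit is maximized where P = MC.
119 = 21 + 14Q
98 = 14Q
Q* = 98/14 = 7

7


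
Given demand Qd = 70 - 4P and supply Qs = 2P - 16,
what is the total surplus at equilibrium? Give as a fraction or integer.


Find equilibrium: 70 - 4P = 2P - 16
70 + 16 = 6P
P* = 86/6 = 43/3
Q* = 2*43/3 - 16 = 38/3
Inverse demand: P = 35/2 - Q/4, so P_max = 35/2
Inverse supply: P = 8 + Q/2, so P_min = 8
CS = (1/2) * 38/3 * (35/2 - 43/3) = 361/18
PS = (1/2) * 38/3 * (43/3 - 8) = 361/9
TS = CS + PS = 361/18 + 361/9 = 361/6

361/6


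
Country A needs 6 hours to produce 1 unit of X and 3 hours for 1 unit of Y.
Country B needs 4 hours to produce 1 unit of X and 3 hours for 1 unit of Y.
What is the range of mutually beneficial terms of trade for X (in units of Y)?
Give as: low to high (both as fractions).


Opportunity cost of X for Country A = hours_X / hours_Y = 6/3 = 2 units of Y
Opportunity cost of X for Country B = hours_X / hours_Y = 4/3 = 4/3 units of Y
Terms of trade must be between the two opportunity costs.
Range: 4/3 to 2

4/3 to 2


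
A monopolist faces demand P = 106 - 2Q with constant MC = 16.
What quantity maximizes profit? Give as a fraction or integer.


TR = P*Q = (106 - 2Q)Q = 106Q - 2Q^2
MR = dTR/dQ = 106 - 4Q
Set MR = MC:
106 - 4Q = 16
90 = 4Q
Q* = 90/4 = 45/2

45/2


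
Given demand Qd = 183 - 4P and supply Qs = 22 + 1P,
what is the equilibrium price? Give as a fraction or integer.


At equilibrium, Qd = Qs.
183 - 4P = 22 + 1P
183 - 22 = 4P + 1P
161 = 5P
P* = 161/5 = 161/5

161/5


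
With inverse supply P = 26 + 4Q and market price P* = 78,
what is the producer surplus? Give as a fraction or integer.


Minimum supply price (at Q=0): P_min = 26
Quantity supplied at P* = 78:
Q* = (78 - 26)/4 = 13
PS = (1/2) * Q* * (P* - P_min)
PS = (1/2) * 13 * (78 - 26)
PS = (1/2) * 13 * 52 = 338

338


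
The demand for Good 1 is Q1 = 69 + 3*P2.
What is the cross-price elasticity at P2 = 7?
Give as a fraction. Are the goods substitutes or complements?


dQ1/dP2 = 3
At P2 = 7: Q1 = 69 + 3*7 = 90
Exy = (dQ1/dP2)(P2/Q1) = 3 * 7 / 90 = 7/30
Since Exy > 0, the goods are substitutes.

7/30 (substitutes)


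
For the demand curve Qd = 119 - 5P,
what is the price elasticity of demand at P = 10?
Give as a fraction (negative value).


dQ/dP = -5
At P = 10: Q = 119 - 5*10 = 69
E = (dQ/dP)(P/Q) = (-5)(10/69) = -50/69

-50/69


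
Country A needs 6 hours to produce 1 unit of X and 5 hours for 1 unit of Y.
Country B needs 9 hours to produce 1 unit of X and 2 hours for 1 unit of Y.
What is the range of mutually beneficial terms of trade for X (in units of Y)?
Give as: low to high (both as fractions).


Opportunity cost of X for Country A = hours_X / hours_Y = 6/5 = 6/5 units of Y
Opportunity cost of X for Country B = hours_X / hours_Y = 9/2 = 9/2 units of Y
Terms of trade must be between the two opportunity costs.
Range: 6/5 to 9/2

6/5 to 9/2


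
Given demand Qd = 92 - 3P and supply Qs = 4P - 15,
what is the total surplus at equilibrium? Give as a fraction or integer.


Find equilibrium: 92 - 3P = 4P - 15
92 + 15 = 7P
P* = 107/7 = 107/7
Q* = 4*107/7 - 15 = 323/7
Inverse demand: P = 92/3 - Q/3, so P_max = 92/3
Inverse supply: P = 15/4 + Q/4, so P_min = 15/4
CS = (1/2) * 323/7 * (92/3 - 107/7) = 104329/294
PS = (1/2) * 323/7 * (107/7 - 15/4) = 104329/392
TS = CS + PS = 104329/294 + 104329/392 = 104329/168

104329/168


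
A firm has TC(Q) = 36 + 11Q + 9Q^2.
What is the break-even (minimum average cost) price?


AC(Q) = 36/Q + 11 + 9Q
To minimize: dAC/dQ = -36/Q^2 + 9 = 0
Q^2 = 36/9 = 4
Q* = 2
Min AC = 36/2 + 11 + 9*2
Min AC = 18 + 11 + 18 = 47

47


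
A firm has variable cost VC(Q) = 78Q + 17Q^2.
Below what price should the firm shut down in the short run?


AVC(Q) = VC(Q)/Q = 78 + 17Q
AVC is increasing in Q, so minimum AVC is at Q -> 0+.
Min AVC = 78
The firm should shut down if P < 78.

78


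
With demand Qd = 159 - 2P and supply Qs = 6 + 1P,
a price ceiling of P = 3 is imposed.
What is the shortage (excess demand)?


At P = 3:
Qd = 159 - 2*3 = 153
Qs = 6 + 1*3 = 9
Shortage = Qd - Qs = 153 - 9 = 144

144


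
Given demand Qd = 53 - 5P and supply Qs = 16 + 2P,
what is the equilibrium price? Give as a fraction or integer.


At equilibrium, Qd = Qs.
53 - 5P = 16 + 2P
53 - 16 = 5P + 2P
37 = 7P
P* = 37/7 = 37/7

37/7


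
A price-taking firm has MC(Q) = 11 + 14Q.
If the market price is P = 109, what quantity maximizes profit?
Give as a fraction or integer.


In perfect competition, profit is maximized where P = MC.
109 = 11 + 14Q
98 = 14Q
Q* = 98/14 = 7

7


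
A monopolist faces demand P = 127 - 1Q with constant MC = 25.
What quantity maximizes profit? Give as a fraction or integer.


TR = P*Q = (127 - 1Q)Q = 127Q - 1Q^2
MR = dTR/dQ = 127 - 2Q
Set MR = MC:
127 - 2Q = 25
102 = 2Q
Q* = 102/2 = 51

51


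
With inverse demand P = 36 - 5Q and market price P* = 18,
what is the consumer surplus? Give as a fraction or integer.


Maximum willingness to pay (at Q=0): P_max = 36
Quantity demanded at P* = 18:
Q* = (36 - 18)/5 = 18/5
CS = (1/2) * Q* * (P_max - P*)
CS = (1/2) * 18/5 * (36 - 18)
CS = (1/2) * 18/5 * 18 = 162/5

162/5


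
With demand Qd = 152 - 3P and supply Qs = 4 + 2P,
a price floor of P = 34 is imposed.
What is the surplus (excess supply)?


At P = 34:
Qd = 152 - 3*34 = 50
Qs = 4 + 2*34 = 72
Surplus = Qs - Qd = 72 - 50 = 22

22


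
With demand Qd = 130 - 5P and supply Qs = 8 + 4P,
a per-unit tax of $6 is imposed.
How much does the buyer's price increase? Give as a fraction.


With a per-unit tax, the buyer's price increase depends on relative slopes.
Supply slope: d = 4, Demand slope: b = 5
Buyer's price increase = d * tax / (b + d)
= 4 * 6 / (5 + 4)
= 24 / 9 = 8/3

8/3


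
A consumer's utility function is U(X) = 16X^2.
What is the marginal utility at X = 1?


MU = dU/dX = 16*2*X^(2-1)
MU = 32*X^1
At X = 1:
MU = 32 * 1^1
MU = 32 * 1 = 32

32


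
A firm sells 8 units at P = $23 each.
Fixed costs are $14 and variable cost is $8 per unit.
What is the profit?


Total Revenue = P * Q = 23 * 8 = $184
Total Cost = FC + VC*Q = 14 + 8*8 = $78
Profit = TR - TC = 184 - 78 = $106

$106


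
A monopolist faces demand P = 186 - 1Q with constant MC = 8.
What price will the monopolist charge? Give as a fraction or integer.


MR = 186 - 2Q
Set MR = MC: 186 - 2Q = 8
Q* = 89
Substitute into demand:
P* = 186 - 1*89 = 97

97


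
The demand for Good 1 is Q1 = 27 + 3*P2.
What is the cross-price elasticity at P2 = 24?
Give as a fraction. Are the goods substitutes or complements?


dQ1/dP2 = 3
At P2 = 24: Q1 = 27 + 3*24 = 99
Exy = (dQ1/dP2)(P2/Q1) = 3 * 24 / 99 = 8/11
Since Exy > 0, the goods are substitutes.

8/11 (substitutes)


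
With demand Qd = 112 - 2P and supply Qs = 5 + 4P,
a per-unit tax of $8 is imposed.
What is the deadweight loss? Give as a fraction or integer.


Pre-tax equilibrium quantity: Q* = 229/3
Post-tax equilibrium quantity: Q_tax = 197/3
Reduction in quantity: Q* - Q_tax = 32/3
DWL = (1/2) * tax * (Q* - Q_tax)
DWL = (1/2) * 8 * 32/3 = 128/3

128/3


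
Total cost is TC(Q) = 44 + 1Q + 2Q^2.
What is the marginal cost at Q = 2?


MC = dTC/dQ = 1 + 2*2*Q
At Q = 2:
MC = 1 + 4*2
MC = 1 + 8 = 9

9


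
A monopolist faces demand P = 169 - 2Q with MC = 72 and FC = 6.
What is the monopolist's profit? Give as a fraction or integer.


MR = MC: 169 - 4Q = 72
Q* = 97/4
P* = 169 - 2*97/4 = 241/2
Profit = (P* - MC)*Q* - FC
= (241/2 - 72)*97/4 - 6
= 97/2*97/4 - 6
= 9409/8 - 6 = 9361/8

9361/8


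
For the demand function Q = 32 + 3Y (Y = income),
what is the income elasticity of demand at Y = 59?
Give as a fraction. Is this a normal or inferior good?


dQ/dY = 3
At Y = 59: Q = 32 + 3*59 = 209
Ey = (dQ/dY)(Y/Q) = 3 * 59 / 209 = 177/209
Since Ey > 0, this is a normal good.

177/209 (normal good)


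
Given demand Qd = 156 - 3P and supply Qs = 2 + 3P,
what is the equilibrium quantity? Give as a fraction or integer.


First find equilibrium price:
156 - 3P = 2 + 3P
P* = 154/6 = 77/3
Then substitute into demand:
Q* = 156 - 3 * 77/3 = 79

79


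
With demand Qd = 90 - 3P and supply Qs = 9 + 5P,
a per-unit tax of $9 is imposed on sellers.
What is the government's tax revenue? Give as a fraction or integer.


With tax on sellers, new supply: Qs' = 9 + 5(P - 9)
= 5P - 36
New equilibrium quantity:
Q_new = 171/4
Tax revenue = tax * Q_new = 9 * 171/4 = 1539/4

1539/4


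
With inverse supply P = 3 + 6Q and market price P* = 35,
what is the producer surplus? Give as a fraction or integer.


Minimum supply price (at Q=0): P_min = 3
Quantity supplied at P* = 35:
Q* = (35 - 3)/6 = 16/3
PS = (1/2) * Q* * (P* - P_min)
PS = (1/2) * 16/3 * (35 - 3)
PS = (1/2) * 16/3 * 32 = 256/3

256/3


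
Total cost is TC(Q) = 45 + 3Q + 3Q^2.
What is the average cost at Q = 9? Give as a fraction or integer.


TC(9) = 45 + 3*9 + 3*9^2
TC(9) = 45 + 27 + 243 = 315
AC = TC/Q = 315/9 = 35

35


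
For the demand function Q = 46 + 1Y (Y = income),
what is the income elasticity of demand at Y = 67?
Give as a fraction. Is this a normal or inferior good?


dQ/dY = 1
At Y = 67: Q = 46 + 1*67 = 113
Ey = (dQ/dY)(Y/Q) = 1 * 67 / 113 = 67/113
Since Ey > 0, this is a normal good.

67/113 (normal good)


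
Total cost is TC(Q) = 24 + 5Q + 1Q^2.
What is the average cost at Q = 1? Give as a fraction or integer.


TC(1) = 24 + 5*1 + 1*1^2
TC(1) = 24 + 5 + 1 = 30
AC = TC/Q = 30/1 = 30

30


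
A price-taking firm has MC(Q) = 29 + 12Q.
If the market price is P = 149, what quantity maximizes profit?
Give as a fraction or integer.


In perfect competition, profit is maximized where P = MC.
149 = 29 + 12Q
120 = 12Q
Q* = 120/12 = 10

10


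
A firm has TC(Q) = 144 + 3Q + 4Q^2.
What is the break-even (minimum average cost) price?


AC(Q) = 144/Q + 3 + 4Q
To minimize: dAC/dQ = -144/Q^2 + 4 = 0
Q^2 = 144/4 = 36
Q* = 6
Min AC = 144/6 + 3 + 4*6
Min AC = 24 + 3 + 24 = 51

51


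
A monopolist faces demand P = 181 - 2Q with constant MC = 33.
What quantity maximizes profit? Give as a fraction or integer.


TR = P*Q = (181 - 2Q)Q = 181Q - 2Q^2
MR = dTR/dQ = 181 - 4Q
Set MR = MC:
181 - 4Q = 33
148 = 4Q
Q* = 148/4 = 37

37


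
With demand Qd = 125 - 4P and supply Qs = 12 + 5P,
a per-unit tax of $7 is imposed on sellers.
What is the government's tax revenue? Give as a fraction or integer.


With tax on sellers, new supply: Qs' = 12 + 5(P - 7)
= 5P - 23
New equilibrium quantity:
Q_new = 533/9
Tax revenue = tax * Q_new = 7 * 533/9 = 3731/9

3731/9


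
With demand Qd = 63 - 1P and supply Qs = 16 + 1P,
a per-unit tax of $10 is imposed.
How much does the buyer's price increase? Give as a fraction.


With a per-unit tax, the buyer's price increase depends on relative slopes.
Supply slope: d = 1, Demand slope: b = 1
Buyer's price increase = d * tax / (b + d)
= 1 * 10 / (1 + 1)
= 10 / 2 = 5

5
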